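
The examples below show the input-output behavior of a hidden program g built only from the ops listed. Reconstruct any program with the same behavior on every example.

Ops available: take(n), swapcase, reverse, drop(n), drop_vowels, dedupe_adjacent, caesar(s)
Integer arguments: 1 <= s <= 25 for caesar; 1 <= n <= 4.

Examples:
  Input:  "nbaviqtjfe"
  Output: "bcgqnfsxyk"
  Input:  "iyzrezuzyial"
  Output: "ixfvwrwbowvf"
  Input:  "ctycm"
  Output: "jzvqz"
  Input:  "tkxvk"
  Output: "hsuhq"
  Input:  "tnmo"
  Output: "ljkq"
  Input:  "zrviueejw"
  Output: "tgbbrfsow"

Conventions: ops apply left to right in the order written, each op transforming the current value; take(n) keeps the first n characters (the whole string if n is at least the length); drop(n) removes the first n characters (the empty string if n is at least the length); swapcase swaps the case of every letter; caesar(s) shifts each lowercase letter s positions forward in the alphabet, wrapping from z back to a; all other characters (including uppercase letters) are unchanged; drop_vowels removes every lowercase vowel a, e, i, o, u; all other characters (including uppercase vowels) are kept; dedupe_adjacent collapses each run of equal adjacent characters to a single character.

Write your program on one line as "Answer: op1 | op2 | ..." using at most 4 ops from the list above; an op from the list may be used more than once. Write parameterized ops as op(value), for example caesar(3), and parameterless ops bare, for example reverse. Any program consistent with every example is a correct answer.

caesar(3) | reverse | caesar(20)

Check, running the answer program on each example:
  "nbaviqtjfe" -> "qedyltwmih" -> "himwtlydeq" -> "bcgqnfsxyk"
  "iyzrezuzyial" -> "lbcuhcxcbldo" -> "odlbcxchucbl" -> "ixfvwrwbowvf"
  "ctycm" -> "fwbfp" -> "pfbwf" -> "jzvqz"
  "tkxvk" -> "wnayn" -> "nyanw" -> "hsuhq"
  "tnmo" -> "wqpr" -> "rpqw" -> "ljkq"
  "zrviueejw" -> "cuylxhhmz" -> "zmhhxlyuc" -> "tgbbrfsow"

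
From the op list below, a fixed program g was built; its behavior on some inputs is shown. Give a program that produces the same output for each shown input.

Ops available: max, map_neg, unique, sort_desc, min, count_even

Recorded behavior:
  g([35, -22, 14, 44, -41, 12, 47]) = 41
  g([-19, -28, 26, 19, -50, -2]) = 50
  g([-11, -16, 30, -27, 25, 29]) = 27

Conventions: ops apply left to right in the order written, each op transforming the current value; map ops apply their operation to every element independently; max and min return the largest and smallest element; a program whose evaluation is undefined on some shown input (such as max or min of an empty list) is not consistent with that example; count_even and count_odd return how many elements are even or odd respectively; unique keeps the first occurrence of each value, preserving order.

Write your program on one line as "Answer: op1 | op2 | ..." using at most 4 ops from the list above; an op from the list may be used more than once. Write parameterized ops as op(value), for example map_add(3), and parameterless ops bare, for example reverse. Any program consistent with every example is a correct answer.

sort_desc | map_neg | max

Check, running the answer program on each example:
  [35, -22, 14, 44, -41, 12, 47] -> [47, 44, 35, 14, 12, -22, -41] -> [-47, -44, -35, -14, -12, 22, 41] -> 41
  [-19, -28, 26, 19, -50, -2] -> [26, 19, -2, -19, -28, -50] -> [-26, -19, 2, 19, 28, 50] -> 50
  [-11, -16, 30, -27, 25, 29] -> [30, 29, 25, -11, -16, -27] -> [-30, -29, -25, 11, 16, 27] -> 27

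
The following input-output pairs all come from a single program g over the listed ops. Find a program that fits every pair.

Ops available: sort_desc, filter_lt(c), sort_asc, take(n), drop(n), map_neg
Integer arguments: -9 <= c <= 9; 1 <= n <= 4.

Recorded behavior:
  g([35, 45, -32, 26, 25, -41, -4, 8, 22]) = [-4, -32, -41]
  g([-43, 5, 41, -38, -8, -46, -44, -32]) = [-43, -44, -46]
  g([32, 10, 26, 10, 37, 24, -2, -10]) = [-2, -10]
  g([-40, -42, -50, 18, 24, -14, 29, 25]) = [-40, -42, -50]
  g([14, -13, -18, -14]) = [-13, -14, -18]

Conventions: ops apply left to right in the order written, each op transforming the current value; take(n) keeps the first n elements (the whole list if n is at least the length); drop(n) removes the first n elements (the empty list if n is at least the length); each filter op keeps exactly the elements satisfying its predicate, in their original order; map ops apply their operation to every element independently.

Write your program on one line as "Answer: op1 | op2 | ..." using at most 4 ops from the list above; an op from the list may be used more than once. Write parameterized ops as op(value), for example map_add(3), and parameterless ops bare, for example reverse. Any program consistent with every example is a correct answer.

filter_lt(0) | sort_asc | take(3) | sort_desc

Check, running the answer program on each example:
  [35, 45, -32, 26, 25, -41, -4, 8, 22] -> [-32, -41, -4] -> [-41, -32, -4] -> [-41, -32, -4] -> [-4, -32, -41]
  [-43, 5, 41, -38, -8, -46, -44, -32] -> [-43, -38, -8, -46, -44, -32] -> [-46, -44, -43, -38, -32, -8] -> [-46, -44, -43] -> [-43, -44, -46]
  [32, 10, 26, 10, 37, 24, -2, -10] -> [-2, -10] -> [-10, -2] -> [-10, -2] -> [-2, -10]
  [-40, -42, -50, 18, 24, -14, 29, 25] -> [-40, -42, -50, -14] -> [-50, -42, -40, -14] -> [-50, -42, -40] -> [-40, -42, -50]
  [14, -13, -18, -14] -> [-13, -18, -14] -> [-18, -14, -13] -> [-18, -14, -13] -> [-13, -14, -18]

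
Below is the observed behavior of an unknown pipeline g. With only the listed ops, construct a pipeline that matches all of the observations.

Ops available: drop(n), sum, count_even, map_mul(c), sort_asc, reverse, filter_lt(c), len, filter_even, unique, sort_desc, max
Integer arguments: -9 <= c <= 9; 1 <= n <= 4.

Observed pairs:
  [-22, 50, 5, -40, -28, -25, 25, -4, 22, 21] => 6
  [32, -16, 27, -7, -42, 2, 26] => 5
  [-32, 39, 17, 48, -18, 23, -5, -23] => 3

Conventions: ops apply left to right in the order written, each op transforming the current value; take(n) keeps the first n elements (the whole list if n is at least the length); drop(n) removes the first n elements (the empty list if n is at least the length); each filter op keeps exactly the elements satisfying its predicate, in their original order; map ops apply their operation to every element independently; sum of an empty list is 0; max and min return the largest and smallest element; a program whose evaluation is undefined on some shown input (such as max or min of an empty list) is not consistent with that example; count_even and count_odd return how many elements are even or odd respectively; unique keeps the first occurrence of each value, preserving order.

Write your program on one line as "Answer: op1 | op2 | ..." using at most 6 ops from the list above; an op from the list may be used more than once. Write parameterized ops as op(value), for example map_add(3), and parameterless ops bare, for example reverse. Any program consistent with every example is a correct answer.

filter_even | map_mul(-5) | map_mul(3) | map_mul(-6) | len

Check, running the answer program on each example:
  [-22, 50, 5, -40, -28, -25, 25, -4, 22, 21] -> [-22, 50, -40, -28, -4, 22] -> [110, -250, 200, 140, 20, -110] -> [330, -750, 600, 420, 60, -330] -> [-1980, 4500, -3600, -2520, -360, 1980] -> 6
  [32, -16, 27, -7, -42, 2, 26] -> [32, -16, -42, 2, 26] -> [-160, 80, 210, -10, -130] -> [-480, 240, 630, -30, -390] -> [2880, -1440, -3780, 180, 2340] -> 5
  [-32, 39, 17, 48, -18, 23, -5, -23] -> [-32, 48, -18] -> [160, -240, 90] -> [480, -720, 270] -> [-2880, 4320, -1620] -> 3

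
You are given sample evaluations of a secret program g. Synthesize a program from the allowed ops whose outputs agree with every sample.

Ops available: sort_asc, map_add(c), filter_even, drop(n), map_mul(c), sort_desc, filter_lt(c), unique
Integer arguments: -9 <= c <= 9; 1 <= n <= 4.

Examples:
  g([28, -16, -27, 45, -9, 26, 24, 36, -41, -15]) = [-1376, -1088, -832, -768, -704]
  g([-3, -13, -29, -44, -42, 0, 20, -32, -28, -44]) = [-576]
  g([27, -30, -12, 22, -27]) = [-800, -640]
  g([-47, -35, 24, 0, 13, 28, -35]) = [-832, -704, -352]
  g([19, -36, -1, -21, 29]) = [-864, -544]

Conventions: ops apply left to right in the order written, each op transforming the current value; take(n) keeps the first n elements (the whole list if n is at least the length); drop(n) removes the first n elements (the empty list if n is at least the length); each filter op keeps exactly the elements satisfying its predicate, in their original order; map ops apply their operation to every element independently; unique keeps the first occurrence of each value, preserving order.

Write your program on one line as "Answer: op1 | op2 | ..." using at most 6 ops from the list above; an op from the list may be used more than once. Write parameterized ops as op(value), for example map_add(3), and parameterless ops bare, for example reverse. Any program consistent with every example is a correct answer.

map_mul(-4) | map_add(8) | sort_asc | filter_lt(-1) | map_mul(8)

Check, running the answer program on each example:
  [28, -16, -27, 45, -9, 26, 24, 36, -41, -15] -> [-112, 64, 108, -180, 36, -104, -96, -144, 164, 60] -> [-104, 72, 116, -172, 44, -96, -88, -136, 172, 68] -> [-172, -136, -104, -96, -88, 44, 68, 72, 116, 172] -> [-172, -136, -104, -96, -88] -> [-1376, -1088, -832, -768, -704]
  [-3, -13, -29, -44, -42, 0, 20, -32, -28, -44] -> [12, 52, 116, 176, 168, 0, -80, 128, 112, 176] -> [20, 60, 124, 184, 176, 8, -72, 136, 120, 184] -> [-72, 8, 20, 60, 120, 124, 136, 176, 184, 184] -> [-72] -> [-576]
  [27, -30, -12, 22, -27] -> [-108, 120, 48, -88, 108] -> [-100, 128, 56, -80, 116] -> [-100, -80, 56, 116, 128] -> [-100, -80] -> [-800, -640]
  [-47, -35, 24, 0, 13, 28, -35] -> [188, 140, -96, 0, -52, -112, 140] -> [196, 148, -88, 8, -44, -104, 148] -> [-104, -88, -44, 8, 148, 148, 196] -> [-104, -88, -44] -> [-832, -704, -352]
  [19, -36, -1, -21, 29] -> [-76, 144, 4, 84, -116] -> [-68, 152, 12, 92, -108] -> [-108, -68, 12, 92, 152] -> [-108, -68] -> [-864, -544]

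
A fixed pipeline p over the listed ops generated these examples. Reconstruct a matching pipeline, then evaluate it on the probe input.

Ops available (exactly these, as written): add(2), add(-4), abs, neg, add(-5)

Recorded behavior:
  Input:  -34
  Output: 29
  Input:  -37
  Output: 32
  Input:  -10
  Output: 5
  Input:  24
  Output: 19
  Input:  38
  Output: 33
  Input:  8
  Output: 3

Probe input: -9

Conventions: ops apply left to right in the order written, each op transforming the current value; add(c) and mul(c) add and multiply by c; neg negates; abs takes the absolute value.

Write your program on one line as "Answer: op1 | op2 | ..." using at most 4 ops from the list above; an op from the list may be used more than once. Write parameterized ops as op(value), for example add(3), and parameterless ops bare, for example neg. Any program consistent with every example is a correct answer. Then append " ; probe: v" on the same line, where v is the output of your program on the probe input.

neg | abs | add(-5) ; probe: 4

Check, running the answer program on each example:
  -34 -> 34 -> 34 -> 29
  -37 -> 37 -> 37 -> 32
  -10 -> 10 -> 10 -> 5
  24 -> -24 -> 24 -> 19
  38 -> -38 -> 38 -> 33
  8 -> -8 -> 8 -> 3
  probe: -9 -> 9 -> 9 -> 4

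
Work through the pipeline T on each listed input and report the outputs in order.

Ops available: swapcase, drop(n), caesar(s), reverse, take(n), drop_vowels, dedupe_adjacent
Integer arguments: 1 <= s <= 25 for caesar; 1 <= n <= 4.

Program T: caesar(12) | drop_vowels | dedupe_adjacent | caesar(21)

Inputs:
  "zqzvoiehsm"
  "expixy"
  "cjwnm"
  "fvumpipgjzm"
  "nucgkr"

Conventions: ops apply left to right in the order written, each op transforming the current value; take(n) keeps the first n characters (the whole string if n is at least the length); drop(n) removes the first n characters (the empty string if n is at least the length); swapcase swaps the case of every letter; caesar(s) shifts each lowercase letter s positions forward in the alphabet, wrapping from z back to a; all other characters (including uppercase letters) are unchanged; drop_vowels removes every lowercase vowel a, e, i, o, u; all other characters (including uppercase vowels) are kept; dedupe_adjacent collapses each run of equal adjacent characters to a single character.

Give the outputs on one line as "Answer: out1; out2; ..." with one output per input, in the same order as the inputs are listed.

Execution, op by op:
  "zqzvoiehsm" -> "lclhauqtey" -> "lclhqty" -> "lclhqty" -> "gxgclot"
  "expixy" -> "qjbujk" -> "qjbjk" -> "qjbjk" -> "lewef"
  "cjwnm" -> "ovizy" -> "vzy" -> "vzy" -> "qut"
  "fvumpipgjzm" -> "rhgybubsvly" -> "rhgybbsvly" -> "rhgybsvly" -> "mcbtwnqgt"
  "nucgkr" -> "zgoswd" -> "zgswd" -> "zgswd" -> "ubnry"

"gxgclot"; "lewef"; "qut"; "mcbtwnqgt"; "ubnry"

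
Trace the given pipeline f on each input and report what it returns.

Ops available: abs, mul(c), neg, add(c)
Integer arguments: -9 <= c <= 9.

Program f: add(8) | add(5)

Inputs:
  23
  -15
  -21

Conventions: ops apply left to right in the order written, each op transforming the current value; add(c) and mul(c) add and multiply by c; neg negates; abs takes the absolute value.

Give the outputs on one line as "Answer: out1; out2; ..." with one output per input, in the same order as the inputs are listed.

Execution, op by op:
  23 -> 31 -> 36
  -15 -> -7 -> -2
  -21 -> -13 -> -8

36; -2; -8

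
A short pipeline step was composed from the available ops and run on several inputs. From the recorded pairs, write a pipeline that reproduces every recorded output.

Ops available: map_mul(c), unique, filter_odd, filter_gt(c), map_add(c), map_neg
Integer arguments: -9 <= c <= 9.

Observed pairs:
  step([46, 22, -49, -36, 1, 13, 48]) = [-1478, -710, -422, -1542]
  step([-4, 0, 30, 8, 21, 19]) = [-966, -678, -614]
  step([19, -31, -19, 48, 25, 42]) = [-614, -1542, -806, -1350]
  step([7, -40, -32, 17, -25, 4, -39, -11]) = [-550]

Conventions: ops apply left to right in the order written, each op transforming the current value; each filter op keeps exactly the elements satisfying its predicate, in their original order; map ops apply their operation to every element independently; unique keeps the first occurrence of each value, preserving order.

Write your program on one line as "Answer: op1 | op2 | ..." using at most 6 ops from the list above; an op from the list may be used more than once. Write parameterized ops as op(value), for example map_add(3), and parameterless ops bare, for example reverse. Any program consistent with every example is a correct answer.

filter_gt(8) | map_mul(-8) | map_add(-2) | map_mul(4) | map_add(2)

Check, running the answer program on each example:
  [46, 22, -49, -36, 1, 13, 48] -> [46, 22, 13, 48] -> [-368, -176, -104, -384] -> [-370, -178, -106, -386] -> [-1480, -712, -424, -1544] -> [-1478, -710, -422, -1542]
  [-4, 0, 30, 8, 21, 19] -> [30, 21, 19] -> [-240, -168, -152] -> [-242, -170, -154] -> [-968, -680, -616] -> [-966, -678, -614]
  [19, -31, -19, 48, 25, 42] -> [19, 48, 25, 42] -> [-152, -384, -200, -336] -> [-154, -386, -202, -338] -> [-616, -1544, -808, -1352] -> [-614, -1542, -806, -1350]
  [7, -40, -32, 17, -25, 4, -39, -11] -> [17] -> [-136] -> [-138] -> [-552] -> [-550]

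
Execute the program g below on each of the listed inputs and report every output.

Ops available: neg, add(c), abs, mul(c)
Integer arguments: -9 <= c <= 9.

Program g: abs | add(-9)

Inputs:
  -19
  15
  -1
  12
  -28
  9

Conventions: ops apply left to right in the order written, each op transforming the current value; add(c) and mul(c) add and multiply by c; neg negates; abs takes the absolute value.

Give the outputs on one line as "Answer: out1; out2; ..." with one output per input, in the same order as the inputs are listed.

Execution, op by op:
  -19 -> 19 -> 10
  15 -> 15 -> 6
  -1 -> 1 -> -8
  12 -> 12 -> 3
  -28 -> 28 -> 19
  9 -> 9 -> 0

10; 6; -8; 3; 19; 0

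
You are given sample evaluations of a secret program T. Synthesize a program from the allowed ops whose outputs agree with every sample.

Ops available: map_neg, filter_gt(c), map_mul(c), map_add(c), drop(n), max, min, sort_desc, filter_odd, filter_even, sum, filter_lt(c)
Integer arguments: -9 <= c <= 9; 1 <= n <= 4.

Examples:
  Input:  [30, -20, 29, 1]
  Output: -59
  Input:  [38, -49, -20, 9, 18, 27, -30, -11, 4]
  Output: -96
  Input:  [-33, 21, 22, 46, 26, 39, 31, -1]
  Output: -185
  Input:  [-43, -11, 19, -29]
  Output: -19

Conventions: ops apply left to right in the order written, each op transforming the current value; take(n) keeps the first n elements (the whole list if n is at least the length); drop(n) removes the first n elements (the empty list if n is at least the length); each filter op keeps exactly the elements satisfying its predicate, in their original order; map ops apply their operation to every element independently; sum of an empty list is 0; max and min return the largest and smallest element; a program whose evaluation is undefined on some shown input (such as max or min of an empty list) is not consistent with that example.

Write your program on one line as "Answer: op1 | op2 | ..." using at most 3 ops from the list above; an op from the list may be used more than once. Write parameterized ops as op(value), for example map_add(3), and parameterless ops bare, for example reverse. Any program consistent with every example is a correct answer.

map_neg | filter_lt(-1) | sum

Check, running the answer program on each example:
  [30, -20, 29, 1] -> [-30, 20, -29, -1] -> [-30, -29] -> -59
  [38, -49, -20, 9, 18, 27, -30, -11, 4] -> [-38, 49, 20, -9, -18, -27, 30, 11, -4] -> [-38, -9, -18, -27, -4] -> -96
  [-33, 21, 22, 46, 26, 39, 31, -1] -> [33, -21, -22, -46, -26, -39, -31, 1] -> [-21, -22, -46, -26, -39, -31] -> -185
  [-43, -11, 19, -29] -> [43, 11, -19, 29] -> [-19] -> -19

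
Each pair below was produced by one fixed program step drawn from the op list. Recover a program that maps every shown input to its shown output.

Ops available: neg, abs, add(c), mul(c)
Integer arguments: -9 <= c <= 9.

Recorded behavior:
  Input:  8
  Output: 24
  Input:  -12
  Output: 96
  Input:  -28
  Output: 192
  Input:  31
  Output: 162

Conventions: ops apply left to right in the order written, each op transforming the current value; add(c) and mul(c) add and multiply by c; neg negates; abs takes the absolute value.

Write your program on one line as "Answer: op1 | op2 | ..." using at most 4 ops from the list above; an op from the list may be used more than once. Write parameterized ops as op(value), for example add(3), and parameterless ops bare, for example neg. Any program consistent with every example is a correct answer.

add(-4) | mul(-6) | abs

Check, running the answer program on each example:
  8 -> 4 -> -24 -> 24
  -12 -> -16 -> 96 -> 96
  -28 -> -32 -> 192 -> 192
  31 -> 27 -> -162 -> 162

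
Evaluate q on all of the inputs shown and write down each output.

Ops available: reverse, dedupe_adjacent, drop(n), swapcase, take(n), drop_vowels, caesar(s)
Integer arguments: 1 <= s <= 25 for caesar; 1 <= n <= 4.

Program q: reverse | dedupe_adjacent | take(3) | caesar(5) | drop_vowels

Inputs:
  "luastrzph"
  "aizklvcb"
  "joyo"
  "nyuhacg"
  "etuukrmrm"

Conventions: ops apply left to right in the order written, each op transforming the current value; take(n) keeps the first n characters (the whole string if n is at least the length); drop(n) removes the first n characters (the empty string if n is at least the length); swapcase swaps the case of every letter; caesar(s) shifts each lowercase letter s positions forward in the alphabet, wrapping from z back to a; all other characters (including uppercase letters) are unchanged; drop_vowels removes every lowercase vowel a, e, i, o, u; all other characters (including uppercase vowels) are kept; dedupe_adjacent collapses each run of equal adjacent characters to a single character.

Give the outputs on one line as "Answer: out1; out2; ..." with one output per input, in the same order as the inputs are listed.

"m"; "gh"; "tdt"; "lhf"; "rwr"

Execution, op by op:
  "luastrzph" -> "hpzrtsaul" -> "hpzrtsaul" -> "hpz" -> "mue" -> "m"
  "aizklvcb" -> "bcvlkzia" -> "bcvlkzia" -> "bcv" -> "gha" -> "gh"
  "joyo" -> "oyoj" -> "oyoj" -> "oyo" -> "tdt" -> "tdt"
  "nyuhacg" -> "gcahuyn" -> "gcahuyn" -> "gca" -> "lhf" -> "lhf"
  "etuukrmrm" -> "mrmrkuute" -> "mrmrkute" -> "mrm" -> "rwr" -> "rwr"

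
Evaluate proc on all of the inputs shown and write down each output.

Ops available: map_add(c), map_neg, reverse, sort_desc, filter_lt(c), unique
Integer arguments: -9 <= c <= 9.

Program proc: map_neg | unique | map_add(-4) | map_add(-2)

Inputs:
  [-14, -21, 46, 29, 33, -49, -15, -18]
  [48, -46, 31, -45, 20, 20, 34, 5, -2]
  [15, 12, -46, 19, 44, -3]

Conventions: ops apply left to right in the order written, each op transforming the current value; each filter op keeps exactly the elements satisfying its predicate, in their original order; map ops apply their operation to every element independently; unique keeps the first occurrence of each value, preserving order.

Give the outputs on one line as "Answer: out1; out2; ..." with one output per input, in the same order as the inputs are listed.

Execution, op by op:
  [-14, -21, 46, 29, 33, -49, -15, -18] -> [14, 21, -46, -29, -33, 49, 15, 18] -> [14, 21, -46, -29, -33, 49, 15, 18] -> [10, 17, -50, -33, -37, 45, 11, 14] -> [8, 15, -52, -35, -39, 43, 9, 12]
  [48, -46, 31, -45, 20, 20, 34, 5, -2] -> [-48, 46, -31, 45, -20, -20, -34, -5, 2] -> [-48, 46, -31, 45, -20, -34, -5, 2] -> [-52, 42, -35, 41, -24, -38, -9, -2] -> [-54, 40, -37, 39, -26, -40, -11, -4]
  [15, 12, -46, 19, 44, -3] -> [-15, -12, 46, -19, -44, 3] -> [-15, -12, 46, -19, -44, 3] -> [-19, -16, 42, -23, -48, -1] -> [-21, -18, 40, -25, -50, -3]

[8, 15, -52, -35, -39, 43, 9, 12]; [-54, 40, -37, 39, -26, -40, -11, -4]; [-21, -18, 40, -25, -50, -3]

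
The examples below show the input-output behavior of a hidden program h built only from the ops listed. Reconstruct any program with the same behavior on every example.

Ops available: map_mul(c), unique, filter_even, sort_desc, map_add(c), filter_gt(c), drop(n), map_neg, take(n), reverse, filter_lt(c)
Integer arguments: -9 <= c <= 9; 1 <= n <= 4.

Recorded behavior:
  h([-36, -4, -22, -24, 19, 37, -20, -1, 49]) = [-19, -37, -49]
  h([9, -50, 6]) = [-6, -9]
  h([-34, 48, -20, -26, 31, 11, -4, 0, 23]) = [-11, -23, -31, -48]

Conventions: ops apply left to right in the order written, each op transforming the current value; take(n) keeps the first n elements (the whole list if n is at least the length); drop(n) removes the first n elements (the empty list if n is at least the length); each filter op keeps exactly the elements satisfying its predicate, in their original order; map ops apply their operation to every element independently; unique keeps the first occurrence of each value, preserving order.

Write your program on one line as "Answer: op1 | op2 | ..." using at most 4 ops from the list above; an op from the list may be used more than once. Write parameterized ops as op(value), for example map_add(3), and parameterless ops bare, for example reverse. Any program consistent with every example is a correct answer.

sort_desc | filter_gt(1) | map_neg | reverse

Check, running the answer program on each example:
  [-36, -4, -22, -24, 19, 37, -20, -1, 49] -> [49, 37, 19, -1, -4, -20, -22, -24, -36] -> [49, 37, 19] -> [-49, -37, -19] -> [-19, -37, -49]
  [9, -50, 6] -> [9, 6, -50] -> [9, 6] -> [-9, -6] -> [-6, -9]
  [-34, 48, -20, -26, 31, 11, -4, 0, 23] -> [48, 31, 23, 11, 0, -4, -20, -26, -34] -> [48, 31, 23, 11] -> [-48, -31, -23, -11] -> [-11, -23, -31, -48]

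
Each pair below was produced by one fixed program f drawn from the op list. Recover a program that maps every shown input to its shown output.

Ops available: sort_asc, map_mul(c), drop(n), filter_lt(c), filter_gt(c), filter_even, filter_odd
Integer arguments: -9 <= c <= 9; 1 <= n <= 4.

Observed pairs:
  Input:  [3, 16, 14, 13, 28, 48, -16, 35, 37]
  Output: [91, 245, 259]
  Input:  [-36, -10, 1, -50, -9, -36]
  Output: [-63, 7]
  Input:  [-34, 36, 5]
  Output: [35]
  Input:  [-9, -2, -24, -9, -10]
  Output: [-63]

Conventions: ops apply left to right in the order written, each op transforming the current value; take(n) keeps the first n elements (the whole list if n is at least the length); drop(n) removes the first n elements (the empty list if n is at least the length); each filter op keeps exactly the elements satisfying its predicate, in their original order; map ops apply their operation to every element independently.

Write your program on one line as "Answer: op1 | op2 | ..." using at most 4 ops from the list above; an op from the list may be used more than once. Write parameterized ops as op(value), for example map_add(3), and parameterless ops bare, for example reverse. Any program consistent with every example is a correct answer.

map_mul(7) | drop(1) | sort_asc | filter_odd

Check, running the answer program on each example:
  [3, 16, 14, 13, 28, 48, -16, 35, 37] -> [21, 112, 98, 91, 196, 336, -112, 245, 259] -> [112, 98, 91, 196, 336, -112, 245, 259] -> [-112, 91, 98, 112, 196, 245, 259, 336] -> [91, 245, 259]
  [-36, -10, 1, -50, -9, -36] -> [-252, -70, 7, -350, -63, -252] -> [-70, 7, -350, -63, -252] -> [-350, -252, -70, -63, 7] -> [-63, 7]
  [-34, 36, 5] -> [-238, 252, 35] -> [252, 35] -> [35, 252] -> [35]
  [-9, -2, -24, -9, -10] -> [-63, -14, -168, -63, -70] -> [-14, -168, -63, -70] -> [-168, -70, -63, -14] -> [-63]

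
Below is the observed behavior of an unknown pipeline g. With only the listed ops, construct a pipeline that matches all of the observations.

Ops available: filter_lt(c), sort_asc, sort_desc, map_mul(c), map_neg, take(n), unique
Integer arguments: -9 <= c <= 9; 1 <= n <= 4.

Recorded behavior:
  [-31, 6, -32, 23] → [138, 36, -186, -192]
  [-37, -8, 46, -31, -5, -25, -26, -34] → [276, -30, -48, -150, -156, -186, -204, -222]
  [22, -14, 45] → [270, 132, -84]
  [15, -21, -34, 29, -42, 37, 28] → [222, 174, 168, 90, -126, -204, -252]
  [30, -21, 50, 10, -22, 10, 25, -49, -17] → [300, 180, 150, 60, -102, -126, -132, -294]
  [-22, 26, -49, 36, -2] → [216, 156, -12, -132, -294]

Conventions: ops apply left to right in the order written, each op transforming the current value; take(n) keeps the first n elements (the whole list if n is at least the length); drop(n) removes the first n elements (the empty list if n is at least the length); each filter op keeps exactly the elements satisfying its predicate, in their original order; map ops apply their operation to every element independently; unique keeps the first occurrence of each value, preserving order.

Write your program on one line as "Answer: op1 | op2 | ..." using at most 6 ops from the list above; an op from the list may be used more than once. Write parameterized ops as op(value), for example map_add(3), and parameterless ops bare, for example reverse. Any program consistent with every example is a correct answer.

map_mul(-6) | sort_desc | map_neg | sort_desc | unique

Check, running the answer program on each example:
  [-31, 6, -32, 23] -> [186, -36, 192, -138] -> [192, 186, -36, -138] -> [-192, -186, 36, 138] -> [138, 36, -186, -192] -> [138, 36, -186, -192]
  [-37, -8, 46, -31, -5, -25, -26, -34] -> [222, 48, -276, 186, 30, 150, 156, 204] -> [222, 204, 186, 156, 150, 48, 30, -276] -> [-222, -204, -186, -156, -150, -48, -30, 276] -> [276, -30, -48, -150, -156, -186, -204, -222] -> [276, -30, -48, -150, -156, -186, -204, -222]
  [22, -14, 45] -> [-132, 84, -270] -> [84, -132, -270] -> [-84, 132, 270] -> [270, 132, -84] -> [270, 132, -84]
  [15, -21, -34, 29, -42, 37, 28] -> [-90, 126, 204, -174, 252, -222, -168] -> [252, 204, 126, -90, -168, -174, -222] -> [-252, -204, -126, 90, 168, 174, 222] -> [222, 174, 168, 90, -126, -204, -252] -> [222, 174, 168, 90, -126, -204, -252]
  [30, -21, 50, 10, -22, 10, 25, -49, -17] -> [-180, 126, -300, -60, 132, -60, -150, 294, 102] -> [294, 132, 126, 102, -60, -60, -150, -180, -300] -> [-294, -132, -126, -102, 60, 60, 150, 180, 300] -> [300, 180, 150, 60, 60, -102, -126, -132, -294] -> [300, 180, 150, 60, -102, -126, -132, -294]
  [-22, 26, -49, 36, -2] -> [132, -156, 294, -216, 12] -> [294, 132, 12, -156, -216] -> [-294, -132, -12, 156, 216] -> [216, 156, -12, -132, -294] -> [216, 156, -12, -132, -294]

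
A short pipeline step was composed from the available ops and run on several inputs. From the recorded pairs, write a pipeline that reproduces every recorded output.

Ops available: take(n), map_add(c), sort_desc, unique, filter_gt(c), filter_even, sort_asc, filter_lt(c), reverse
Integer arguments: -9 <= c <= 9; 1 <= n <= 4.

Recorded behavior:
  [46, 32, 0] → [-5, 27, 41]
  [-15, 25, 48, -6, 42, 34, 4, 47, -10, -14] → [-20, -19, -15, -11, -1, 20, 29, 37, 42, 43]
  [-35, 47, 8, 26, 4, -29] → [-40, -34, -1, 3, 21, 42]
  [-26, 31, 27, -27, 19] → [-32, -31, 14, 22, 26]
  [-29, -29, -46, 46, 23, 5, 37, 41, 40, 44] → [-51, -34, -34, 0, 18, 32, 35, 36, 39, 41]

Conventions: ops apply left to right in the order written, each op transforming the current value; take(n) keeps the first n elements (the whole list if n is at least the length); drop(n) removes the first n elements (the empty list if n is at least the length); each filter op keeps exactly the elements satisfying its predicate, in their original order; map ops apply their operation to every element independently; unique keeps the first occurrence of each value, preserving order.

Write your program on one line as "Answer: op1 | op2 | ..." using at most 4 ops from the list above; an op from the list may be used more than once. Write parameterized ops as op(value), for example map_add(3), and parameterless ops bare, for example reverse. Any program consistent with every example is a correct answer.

sort_asc | sort_desc | map_add(-5) | sort_asc

Check, running the answer program on each example:
  [46, 32, 0] -> [0, 32, 46] -> [46, 32, 0] -> [41, 27, -5] -> [-5, 27, 41]
  [-15, 25, 48, -6, 42, 34, 4, 47, -10, -14] -> [-15, -14, -10, -6, 4, 25, 34, 42, 47, 48] -> [48, 47, 42, 34, 25, 4, -6, -10, -14, -15] -> [43, 42, 37, 29, 20, -1, -11, -15, -19, -20] -> [-20, -19, -15, -11, -1, 20, 29, 37, 42, 43]
  [-35, 47, 8, 26, 4, -29] -> [-35, -29, 4, 8, 26, 47] -> [47, 26, 8, 4, -29, -35] -> [42, 21, 3, -1, -34, -40] -> [-40, -34, -1, 3, 21, 42]
  [-26, 31, 27, -27, 19] -> [-27, -26, 19, 27, 31] -> [31, 27, 19, -26, -27] -> [26, 22, 14, -31, -32] -> [-32, -31, 14, 22, 26]
  [-29, -29, -46, 46, 23, 5, 37, 41, 40, 44] -> [-46, -29, -29, 5, 23, 37, 40, 41, 44, 46] -> [46, 44, 41, 40, 37, 23, 5, -29, -29, -46] -> [41, 39, 36, 35, 32, 18, 0, -34, -34, -51] -> [-51, -34, -34, 0, 18, 32, 35, 36, 39, 41]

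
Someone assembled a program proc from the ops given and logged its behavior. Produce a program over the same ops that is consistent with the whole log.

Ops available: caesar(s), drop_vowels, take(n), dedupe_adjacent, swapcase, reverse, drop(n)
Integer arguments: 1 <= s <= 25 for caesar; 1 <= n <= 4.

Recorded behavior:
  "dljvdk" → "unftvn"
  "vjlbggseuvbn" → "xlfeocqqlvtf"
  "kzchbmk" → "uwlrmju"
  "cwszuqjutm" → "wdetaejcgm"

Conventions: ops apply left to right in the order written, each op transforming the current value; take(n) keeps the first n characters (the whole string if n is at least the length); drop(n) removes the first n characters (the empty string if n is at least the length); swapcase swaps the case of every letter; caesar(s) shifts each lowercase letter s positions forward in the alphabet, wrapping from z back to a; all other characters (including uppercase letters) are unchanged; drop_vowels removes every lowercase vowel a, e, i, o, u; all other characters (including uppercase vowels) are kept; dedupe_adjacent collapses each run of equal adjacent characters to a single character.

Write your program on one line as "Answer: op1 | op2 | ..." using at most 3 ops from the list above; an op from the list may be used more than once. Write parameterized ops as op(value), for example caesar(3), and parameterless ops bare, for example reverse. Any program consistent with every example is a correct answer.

caesar(10) | reverse

Check, running the answer program on each example:
  "dljvdk" -> "nvtfnu" -> "unftvn"
  "vjlbggseuvbn" -> "ftvlqqcoeflx" -> "xlfeocqqlvtf"
  "kzchbmk" -> "ujmrlwu" -> "uwlrmju"
  "cwszuqjutm" -> "mgcjeatedw" -> "wdetaejcgm"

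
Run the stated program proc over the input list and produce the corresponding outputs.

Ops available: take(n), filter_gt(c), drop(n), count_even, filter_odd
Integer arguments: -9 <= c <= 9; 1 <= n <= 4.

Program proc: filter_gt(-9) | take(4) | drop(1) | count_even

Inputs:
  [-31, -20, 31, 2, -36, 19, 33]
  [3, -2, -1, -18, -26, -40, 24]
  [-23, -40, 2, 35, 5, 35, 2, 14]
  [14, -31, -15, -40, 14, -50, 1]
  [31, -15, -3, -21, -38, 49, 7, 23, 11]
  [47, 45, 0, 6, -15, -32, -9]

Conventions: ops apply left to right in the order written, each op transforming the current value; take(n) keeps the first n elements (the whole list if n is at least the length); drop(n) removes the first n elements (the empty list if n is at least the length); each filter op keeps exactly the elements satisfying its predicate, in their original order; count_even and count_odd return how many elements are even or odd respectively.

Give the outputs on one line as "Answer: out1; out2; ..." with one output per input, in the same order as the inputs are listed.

Execution, op by op:
  [-31, -20, 31, 2, -36, 19, 33] -> [31, 2, 19, 33] -> [31, 2, 19, 33] -> [2, 19, 33] -> 1
  [3, -2, -1, -18, -26, -40, 24] -> [3, -2, -1, 24] -> [3, -2, -1, 24] -> [-2, -1, 24] -> 2
  [-23, -40, 2, 35, 5, 35, 2, 14] -> [2, 35, 5, 35, 2, 14] -> [2, 35, 5, 35] -> [35, 5, 35] -> 0
  [14, -31, -15, -40, 14, -50, 1] -> [14, 14, 1] -> [14, 14, 1] -> [14, 1] -> 1
  [31, -15, -3, -21, -38, 49, 7, 23, 11] -> [31, -3, 49, 7, 23, 11] -> [31, -3, 49, 7] -> [-3, 49, 7] -> 0
  [47, 45, 0, 6, -15, -32, -9] -> [47, 45, 0, 6] -> [47, 45, 0, 6] -> [45, 0, 6] -> 2

1; 2; 0; 1; 0; 2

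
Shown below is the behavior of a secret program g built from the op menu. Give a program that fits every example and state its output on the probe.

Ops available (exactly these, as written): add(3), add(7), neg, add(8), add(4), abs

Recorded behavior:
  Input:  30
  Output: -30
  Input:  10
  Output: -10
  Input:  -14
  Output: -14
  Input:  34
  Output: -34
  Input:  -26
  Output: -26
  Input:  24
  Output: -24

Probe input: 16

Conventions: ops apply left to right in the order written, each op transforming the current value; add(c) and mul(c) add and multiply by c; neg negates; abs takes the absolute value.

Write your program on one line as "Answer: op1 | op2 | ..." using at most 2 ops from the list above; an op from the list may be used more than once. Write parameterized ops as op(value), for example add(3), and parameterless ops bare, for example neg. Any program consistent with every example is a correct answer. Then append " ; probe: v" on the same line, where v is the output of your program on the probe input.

abs | neg ; probe: -16

Check, running the answer program on each example:
  30 -> 30 -> -30
  10 -> 10 -> -10
  -14 -> 14 -> -14
  34 -> 34 -> -34
  -26 -> 26 -> -26
  24 -> 24 -> -24
  probe: 16 -> 16 -> -16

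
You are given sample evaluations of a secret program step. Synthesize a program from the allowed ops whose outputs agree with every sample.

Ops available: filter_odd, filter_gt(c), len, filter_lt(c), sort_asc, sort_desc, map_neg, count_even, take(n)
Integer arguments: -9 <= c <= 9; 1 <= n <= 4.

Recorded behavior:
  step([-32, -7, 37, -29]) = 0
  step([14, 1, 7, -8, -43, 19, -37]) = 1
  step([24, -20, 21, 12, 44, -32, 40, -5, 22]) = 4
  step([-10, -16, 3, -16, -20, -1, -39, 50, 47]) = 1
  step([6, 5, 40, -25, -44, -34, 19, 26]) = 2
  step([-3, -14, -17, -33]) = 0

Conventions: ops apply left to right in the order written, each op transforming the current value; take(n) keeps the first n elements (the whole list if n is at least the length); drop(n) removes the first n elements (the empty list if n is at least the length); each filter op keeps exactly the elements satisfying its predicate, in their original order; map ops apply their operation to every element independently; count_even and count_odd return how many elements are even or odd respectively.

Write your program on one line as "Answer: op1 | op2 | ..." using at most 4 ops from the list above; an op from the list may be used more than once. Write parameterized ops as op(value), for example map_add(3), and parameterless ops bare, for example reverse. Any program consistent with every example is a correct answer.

filter_gt(8) | sort_desc | take(4) | count_even

Check, running the answer program on each example:
  [-32, -7, 37, -29] -> [37] -> [37] -> [37] -> 0
  [14, 1, 7, -8, -43, 19, -37] -> [14, 19] -> [19, 14] -> [19, 14] -> 1
  [24, -20, 21, 12, 44, -32, 40, -5, 22] -> [24, 21, 12, 44, 40, 22] -> [44, 40, 24, 22, 21, 12] -> [44, 40, 24, 22] -> 4
  [-10, -16, 3, -16, -20, -1, -39, 50, 47] -> [50, 47] -> [50, 47] -> [50, 47] -> 1
  [6, 5, 40, -25, -44, -34, 19, 26] -> [40, 19, 26] -> [40, 26, 19] -> [40, 26, 19] -> 2
  [-3, -14, -17, -33] -> [] -> [] -> [] -> 0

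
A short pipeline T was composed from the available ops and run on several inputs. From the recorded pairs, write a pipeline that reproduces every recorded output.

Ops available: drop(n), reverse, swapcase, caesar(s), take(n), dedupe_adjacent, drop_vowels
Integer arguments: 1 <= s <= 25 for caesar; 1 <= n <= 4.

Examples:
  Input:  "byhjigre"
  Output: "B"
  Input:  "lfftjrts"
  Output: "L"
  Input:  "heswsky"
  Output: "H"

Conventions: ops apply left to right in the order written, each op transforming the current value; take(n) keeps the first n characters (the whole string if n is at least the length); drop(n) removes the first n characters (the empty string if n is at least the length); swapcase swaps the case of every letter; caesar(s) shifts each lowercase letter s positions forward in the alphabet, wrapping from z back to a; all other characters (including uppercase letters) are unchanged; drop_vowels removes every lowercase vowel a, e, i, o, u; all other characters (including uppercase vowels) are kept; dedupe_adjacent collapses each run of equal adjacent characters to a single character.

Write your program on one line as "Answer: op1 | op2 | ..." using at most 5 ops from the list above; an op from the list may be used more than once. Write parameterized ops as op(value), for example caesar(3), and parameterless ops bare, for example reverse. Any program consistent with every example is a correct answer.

take(3) | drop_vowels | take(1) | swapcase

Check, running the answer program on each example:
  "byhjigre" -> "byh" -> "byh" -> "b" -> "B"
  "lfftjrts" -> "lff" -> "lff" -> "l" -> "L"
  "heswsky" -> "hes" -> "hs" -> "h" -> "H"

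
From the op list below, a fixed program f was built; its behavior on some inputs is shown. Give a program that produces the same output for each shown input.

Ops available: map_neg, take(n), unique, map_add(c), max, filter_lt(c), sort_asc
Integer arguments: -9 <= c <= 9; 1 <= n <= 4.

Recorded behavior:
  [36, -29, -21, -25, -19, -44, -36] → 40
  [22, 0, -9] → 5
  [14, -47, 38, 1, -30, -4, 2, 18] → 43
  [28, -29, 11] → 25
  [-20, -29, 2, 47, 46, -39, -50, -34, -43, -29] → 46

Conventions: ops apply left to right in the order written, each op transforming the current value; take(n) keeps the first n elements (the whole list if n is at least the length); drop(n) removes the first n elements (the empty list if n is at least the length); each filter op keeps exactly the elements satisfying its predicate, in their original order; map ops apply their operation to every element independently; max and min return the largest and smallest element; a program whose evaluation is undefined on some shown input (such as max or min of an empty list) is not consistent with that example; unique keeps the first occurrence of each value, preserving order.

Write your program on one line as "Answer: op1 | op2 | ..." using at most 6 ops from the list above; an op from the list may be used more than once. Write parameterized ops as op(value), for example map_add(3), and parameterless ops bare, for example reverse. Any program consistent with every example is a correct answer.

sort_asc | map_add(4) | map_neg | take(4) | max

Check, running the answer program on each example:
  [36, -29, -21, -25, -19, -44, -36] -> [-44, -36, -29, -25, -21, -19, 36] -> [-40, -32, -25, -21, -17, -15, 40] -> [40, 32, 25, 21, 17, 15, -40] -> [40, 32, 25, 21] -> 40
  [22, 0, -9] -> [-9, 0, 22] -> [-5, 4, 26] -> [5, -4, -26] -> [5, -4, -26] -> 5
  [14, -47, 38, 1, -30, -4, 2, 18] -> [-47, -30, -4, 1, 2, 14, 18, 38] -> [-43, -26, 0, 5, 6, 18, 22, 42] -> [43, 26, 0, -5, -6, -18, -22, -42] -> [43, 26, 0, -5] -> 43
  [28, -29, 11] -> [-29, 11, 28] -> [-25, 15, 32] -> [25, -15, -32] -> [25, -15, -32] -> 25
  [-20, -29, 2, 47, 46, -39, -50, -34, -43, -29] -> [-50, -43, -39, -34, -29, -29, -20, 2, 46, 47] -> [-46, -39, -35, -30, -25, -25, -16, 6, 50, 51] -> [46, 39, 35, 30, 25, 25, 16, -6, -50, -51] -> [46, 39, 35, 30] -> 46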